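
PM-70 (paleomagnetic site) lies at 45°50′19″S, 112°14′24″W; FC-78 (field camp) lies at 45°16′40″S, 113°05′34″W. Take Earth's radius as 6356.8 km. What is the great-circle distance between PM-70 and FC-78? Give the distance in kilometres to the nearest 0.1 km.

90.9 km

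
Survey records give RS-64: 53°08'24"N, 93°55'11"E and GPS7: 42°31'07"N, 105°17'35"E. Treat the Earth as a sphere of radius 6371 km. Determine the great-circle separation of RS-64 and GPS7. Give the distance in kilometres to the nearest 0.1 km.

1450.8 km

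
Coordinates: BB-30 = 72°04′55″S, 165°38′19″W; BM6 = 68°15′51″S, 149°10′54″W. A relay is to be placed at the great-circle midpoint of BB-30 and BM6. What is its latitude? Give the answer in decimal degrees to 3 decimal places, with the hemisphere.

70.360°S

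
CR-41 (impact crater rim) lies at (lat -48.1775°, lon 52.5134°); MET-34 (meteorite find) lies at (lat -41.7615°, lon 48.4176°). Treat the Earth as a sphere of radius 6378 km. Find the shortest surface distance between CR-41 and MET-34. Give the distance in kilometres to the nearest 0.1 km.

Δφ = 6.4160°,  Δλ = -4.0958°
a = sin²(Δφ/2) + cos φ₁ cos φ₂ sin²(Δλ/2) = 0.003767
c = 2·arcsin(√a) = 0.122826 rad = 7.0374°
d = R·c = 6378 × 0.122826 = 783.4 km

783.4 km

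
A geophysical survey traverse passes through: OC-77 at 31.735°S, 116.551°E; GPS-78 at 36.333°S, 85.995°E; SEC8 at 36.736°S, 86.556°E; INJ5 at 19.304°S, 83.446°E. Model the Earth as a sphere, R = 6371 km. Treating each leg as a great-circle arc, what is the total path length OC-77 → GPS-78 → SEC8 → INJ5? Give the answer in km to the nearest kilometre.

4879 km

OC-77→GPS-78: c = 0.447255 rad, d = 2849.46 km
GPS-78→SEC8: c = 0.010553 rad, d = 67.23 km
SEC8→INJ5: c = 0.307942 rad, d = 1961.90 km
Total = 2849.46 + 67.23 + 1961.90 = 4878.60 km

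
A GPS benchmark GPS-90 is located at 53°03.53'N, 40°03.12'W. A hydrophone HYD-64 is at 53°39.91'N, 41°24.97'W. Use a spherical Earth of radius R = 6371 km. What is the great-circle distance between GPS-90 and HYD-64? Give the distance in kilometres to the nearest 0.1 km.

GPS-90: φ = +53.05883°, λ = -40.05200°
HYD-64: φ = +53.66517°, λ = -41.41617°
Δφ = 0.6063°,  Δλ = -1.3642°
a = sin²(Δφ/2) + cos φ₁ cos φ₂ sin²(Δλ/2) = 0.000078
c = 2·arcsin(√a) = 0.017716 rad = 1.0150°
d = R·c = 6371 × 0.017716 = 112.9 km

112.9 km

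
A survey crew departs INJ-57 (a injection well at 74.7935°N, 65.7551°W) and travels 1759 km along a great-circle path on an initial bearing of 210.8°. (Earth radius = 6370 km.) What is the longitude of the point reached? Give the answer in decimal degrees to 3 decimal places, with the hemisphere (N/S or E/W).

δ = d/R = 1759/6370 = 0.276138 rad
φ₂ = arcsin(sin φ₁ cos δ + cos φ₁ sin δ cos θ)
   = arcsin(0.96499·0.96212 + 0.26230·0.27264·-0.85896) = 60.11202°
λ₂ = λ₁ + atan2(sin θ sin δ cos φ₁, cos δ − sin φ₁ sin φ₂) = -82.02475°

82.025°W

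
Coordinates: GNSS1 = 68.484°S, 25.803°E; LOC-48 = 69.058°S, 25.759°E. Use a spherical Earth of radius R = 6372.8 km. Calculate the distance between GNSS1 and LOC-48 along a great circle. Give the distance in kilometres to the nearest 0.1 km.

Δφ = -0.5740°,  Δλ = -0.0440°
a = sin²(Δφ/2) + cos φ₁ cos φ₂ sin²(Δλ/2) = 0.000025
c = 2·arcsin(√a) = 0.010022 rad = 0.5742°
d = R·c = 6372.8 × 0.010022 = 63.9 km

63.9 km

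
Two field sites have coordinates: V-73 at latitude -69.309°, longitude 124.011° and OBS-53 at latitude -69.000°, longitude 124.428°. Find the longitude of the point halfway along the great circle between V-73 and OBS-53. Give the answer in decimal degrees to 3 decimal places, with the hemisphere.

124.221°E

Bx = cos φ₂ cos Δλ = 0.358358,  By = cos φ₂ sin Δλ = 0.002608
φₘ = atan2(sin φ₁ + sin φ₂, √((cos φ₁ + Bx)² + By²)) = -69.15463°
λₘ = λ₁ + atan2(By, cos φ₁ + Bx) = 124.22098°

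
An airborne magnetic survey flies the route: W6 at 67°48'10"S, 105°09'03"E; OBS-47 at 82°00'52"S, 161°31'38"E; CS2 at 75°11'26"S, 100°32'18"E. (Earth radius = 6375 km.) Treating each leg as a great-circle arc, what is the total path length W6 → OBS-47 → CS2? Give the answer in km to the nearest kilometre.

W6: φ = -67.80278°, λ = +105.15083°
OBS-47: φ = -82.01444°, λ = +161.52722°
CS2: φ = -75.19056°, λ = +100.53833°
W6→OBS-47: c = 0.330213 rad, d = 2105.11 km
OBS-47→CS2: c = 0.225744 rad, d = 1439.12 km
Total = 2105.11 + 1439.12 = 3544.22 km

3544 km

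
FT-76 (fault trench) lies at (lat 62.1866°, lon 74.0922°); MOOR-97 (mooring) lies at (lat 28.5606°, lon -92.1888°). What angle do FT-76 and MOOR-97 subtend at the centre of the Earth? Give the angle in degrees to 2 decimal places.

88.58°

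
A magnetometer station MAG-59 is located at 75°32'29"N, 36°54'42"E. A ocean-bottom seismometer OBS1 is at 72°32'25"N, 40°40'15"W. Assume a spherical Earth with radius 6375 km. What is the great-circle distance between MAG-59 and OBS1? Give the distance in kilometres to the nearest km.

2223 km

MAG-59: φ = +75.54139°, λ = +36.91167°
OBS1: φ = +72.54028°, λ = -40.67083°
Δφ = -3.0011°,  Δλ = -77.5825°
a = sin²(Δφ/2) + cos φ₁ cos φ₂ sin²(Δλ/2) = 0.030088
c = 2·arcsin(√a) = 0.348681 rad = 19.9779°
d = R·c = 6375 × 0.348681 = 2222.8 km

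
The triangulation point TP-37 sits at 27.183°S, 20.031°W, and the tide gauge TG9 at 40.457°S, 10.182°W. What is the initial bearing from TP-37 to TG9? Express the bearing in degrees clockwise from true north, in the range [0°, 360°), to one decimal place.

Δλ = 9.8490°
y = sin Δλ · cos φ₂ = 0.130152
x = cos φ₁ sin φ₂ − sin φ₁ cos φ₂ cos Δλ = -0.234731
θ = atan2(y, x) = 150.9927° → 150.9927° (mod 360°)

151.0°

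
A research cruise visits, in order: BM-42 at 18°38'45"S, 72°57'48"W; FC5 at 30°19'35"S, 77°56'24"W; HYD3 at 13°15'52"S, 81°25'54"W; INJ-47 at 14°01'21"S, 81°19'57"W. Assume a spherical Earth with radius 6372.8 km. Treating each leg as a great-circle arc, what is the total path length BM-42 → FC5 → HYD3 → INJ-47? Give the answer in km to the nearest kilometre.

3409 km

BM-42: φ = -18.64583°, λ = -72.96333°
FC5: φ = -30.32639°, λ = -77.94000°
HYD3: φ = -13.26444°, λ = -81.43167°
INJ-47: φ = -14.02250°, λ = -81.33250°
BM-42→FC5: c = 0.218571 rad, d = 1392.91 km
FC5→HYD3: c = 0.303057 rad, d = 1931.32 km
HYD3→INJ-47: c = 0.013337 rad, d = 84.99 km
Total = 1392.91 + 1931.32 + 84.99 = 3409.23 km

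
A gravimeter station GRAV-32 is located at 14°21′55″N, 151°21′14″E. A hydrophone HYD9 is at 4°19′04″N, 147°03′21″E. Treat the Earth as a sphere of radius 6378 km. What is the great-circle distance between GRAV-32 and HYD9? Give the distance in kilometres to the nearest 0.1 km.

1213.8 km

GRAV-32: φ = +14.36528°, λ = +151.35389°
HYD9: φ = +4.31778°, λ = +147.05583°
Δφ = -10.0475°,  Δλ = -4.2981°
a = sin²(Δφ/2) + cos φ₁ cos φ₂ sin²(Δλ/2) = 0.009027
c = 2·arcsin(√a) = 0.190304 rad = 10.9036°
d = R·c = 6378 × 0.190304 = 1213.8 km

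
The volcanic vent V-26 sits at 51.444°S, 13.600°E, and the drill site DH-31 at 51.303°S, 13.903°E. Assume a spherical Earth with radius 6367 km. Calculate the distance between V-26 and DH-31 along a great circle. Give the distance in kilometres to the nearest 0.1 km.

Δφ = 0.1410°,  Δλ = 0.3030°
a = sin²(Δφ/2) + cos φ₁ cos φ₂ sin²(Δλ/2) = 0.000004
c = 2·arcsin(√a) = 0.004118 rad = 0.2359°
d = R·c = 6367 × 0.004118 = 26.2 km

26.2 km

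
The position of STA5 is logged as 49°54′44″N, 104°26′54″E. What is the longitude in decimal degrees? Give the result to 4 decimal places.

104.4483°E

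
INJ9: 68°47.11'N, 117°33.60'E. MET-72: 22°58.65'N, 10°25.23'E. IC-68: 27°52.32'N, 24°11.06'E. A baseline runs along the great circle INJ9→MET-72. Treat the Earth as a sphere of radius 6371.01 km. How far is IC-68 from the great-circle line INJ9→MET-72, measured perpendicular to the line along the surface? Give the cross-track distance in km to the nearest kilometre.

INJ9: φ = +68.78517°, λ = +117.56000°
MET-72: φ = +22.97750°, λ = +10.42050°
IC-68: φ = +27.87200°, λ = +24.18433°
δ₁₃ = central angle INJ9→IC-68 = 1.140676 rad  (haversine)
θ₁₃ = bearing INJ9→IC-68 = 283.858°,  θ₁₂ = bearing INJ9→MET-72 = 294.135°
dₓₜ = R·arcsin(sin δ₁₃ · sin(θ₁₃ − θ₁₂)) = 6371.01·arcsin(0.90892·sin(-10.278°)) = -1037.746 km
|dₓₜ| = 1037.746 km

1038 km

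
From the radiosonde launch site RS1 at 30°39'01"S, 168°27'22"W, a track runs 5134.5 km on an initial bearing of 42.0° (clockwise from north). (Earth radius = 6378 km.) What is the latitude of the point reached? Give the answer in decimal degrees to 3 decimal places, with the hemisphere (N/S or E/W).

RS1: φ = -30.65028°, λ = -168.45611°
δ = d/R = 5134.5/6378 = 0.805033 rad
φ₂ = arcsin(sin φ₁ cos δ + cos φ₁ sin δ cos θ)
   = arcsin(-0.50980·0.69309 + 0.86030·0.72085·0.74314) = 6.17267°
λ₂ = λ₁ + atan2(sin θ sin δ cos φ₁, cos δ − sin φ₁ sin φ₂) = -139.43329°

6.173°N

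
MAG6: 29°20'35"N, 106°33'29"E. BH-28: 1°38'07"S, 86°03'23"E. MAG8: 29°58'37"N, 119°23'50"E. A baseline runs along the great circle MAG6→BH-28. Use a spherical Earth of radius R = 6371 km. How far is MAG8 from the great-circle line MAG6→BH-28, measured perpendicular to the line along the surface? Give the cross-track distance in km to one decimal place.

915.6 km

MAG6: φ = +29.34306°, λ = +106.55806°
BH-28: φ = -1.63528°, λ = +86.05639°
MAG8: φ = +29.97694°, λ = +119.39722°
δ₁₃ = central angle MAG6→MAG8 = 0.194937 rad  (haversine)
θ₁₃ = bearing MAG6→MAG8 = 83.575°,  θ₁₂ = bearing MAG6→BH-28 = 215.897°
dₓₜ = R·arcsin(sin δ₁₃ · sin(θ₁₃ − θ₁₂)) = 6371·arcsin(0.19371·sin(-132.322°)) = -915.606 km
|dₓₜ| = 915.606 km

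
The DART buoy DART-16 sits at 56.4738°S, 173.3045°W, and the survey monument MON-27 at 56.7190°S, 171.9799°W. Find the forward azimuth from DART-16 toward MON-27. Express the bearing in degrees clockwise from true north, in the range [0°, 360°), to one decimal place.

109.1°

Δλ = 1.3246°
y = sin Δλ · cos φ₂ = 0.012685
x = cos φ₁ sin φ₂ − sin φ₁ cos φ₂ cos Δλ = -0.004402
θ = atan2(y, x) = 109.1369° → 109.1369° (mod 360°)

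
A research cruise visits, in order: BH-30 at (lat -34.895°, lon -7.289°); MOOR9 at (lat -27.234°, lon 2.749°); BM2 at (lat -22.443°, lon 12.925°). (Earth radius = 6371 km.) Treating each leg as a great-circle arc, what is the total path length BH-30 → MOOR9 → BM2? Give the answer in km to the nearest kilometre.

BH-30→MOOR9: c = 0.200783 rad, d = 1279.19 km
MOOR9→BM2: c = 0.181474 rad, d = 1156.17 km
Total = 1279.19 + 1156.17 = 2435.36 km

2435 km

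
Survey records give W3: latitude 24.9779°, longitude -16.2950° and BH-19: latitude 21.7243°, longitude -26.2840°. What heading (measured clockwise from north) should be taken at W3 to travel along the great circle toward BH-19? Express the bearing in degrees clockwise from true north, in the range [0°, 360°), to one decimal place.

252.5°

Δλ = -9.9890°
y = sin Δλ · cos φ₂ = -0.161139
x = cos φ₁ sin φ₂ − sin φ₁ cos φ₂ cos Δλ = -0.050809
θ = atan2(y, x) = -107.5006° → 252.4994° (mod 360°)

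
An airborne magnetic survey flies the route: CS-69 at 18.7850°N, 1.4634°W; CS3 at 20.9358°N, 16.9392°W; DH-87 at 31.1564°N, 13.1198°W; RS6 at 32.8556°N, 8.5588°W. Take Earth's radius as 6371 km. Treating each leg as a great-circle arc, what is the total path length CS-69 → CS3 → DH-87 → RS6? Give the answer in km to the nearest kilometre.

CS-69→CS3: c = 0.256688 rad, d = 1635.36 km
CS3→DH-87: c = 0.188125 rad, d = 1198.54 km
DH-87→RS6: c = 0.073722 rad, d = 469.68 km
Total = 1635.36 + 1198.54 + 469.68 = 3303.58 km

3304 km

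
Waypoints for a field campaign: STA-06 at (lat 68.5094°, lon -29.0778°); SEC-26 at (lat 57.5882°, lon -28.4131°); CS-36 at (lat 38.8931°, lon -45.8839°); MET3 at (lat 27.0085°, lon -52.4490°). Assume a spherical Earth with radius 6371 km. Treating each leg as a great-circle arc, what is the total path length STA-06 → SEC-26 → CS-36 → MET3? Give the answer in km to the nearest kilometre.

STA-06→SEC-26: c = 0.190681 rad, d = 1214.83 km
SEC-26→CS-36: c = 0.381806 rad, d = 2432.49 km
CS-36→MET3: c = 0.228456 rad, d = 1455.49 km
Total = 1214.83 + 2432.49 + 1455.49 = 5102.81 km

5103 km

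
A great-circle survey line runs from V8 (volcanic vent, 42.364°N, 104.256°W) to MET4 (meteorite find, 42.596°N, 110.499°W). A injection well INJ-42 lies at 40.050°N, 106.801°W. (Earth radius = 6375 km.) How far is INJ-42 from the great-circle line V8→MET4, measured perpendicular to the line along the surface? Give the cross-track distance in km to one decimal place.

272.1 km

δ₁₃ = central angle V8→INJ-42 = 0.052414 rad  (haversine)
θ₁₃ = bearing V8→INJ-42 = 220.451°,  θ₁₂ = bearing V8→MET4 = 274.991°
dₓₜ = R·arcsin(sin δ₁₃ · sin(θ₁₃ − θ₁₂)) = 6375·arcsin(0.05239·sin(-54.540°)) = -272.124 km
|dₓₜ| = 272.124 km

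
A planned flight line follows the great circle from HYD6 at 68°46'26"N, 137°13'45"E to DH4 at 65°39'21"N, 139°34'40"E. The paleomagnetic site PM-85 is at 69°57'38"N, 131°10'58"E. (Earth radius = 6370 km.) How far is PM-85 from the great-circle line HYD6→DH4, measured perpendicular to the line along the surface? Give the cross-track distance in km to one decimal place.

176.8 km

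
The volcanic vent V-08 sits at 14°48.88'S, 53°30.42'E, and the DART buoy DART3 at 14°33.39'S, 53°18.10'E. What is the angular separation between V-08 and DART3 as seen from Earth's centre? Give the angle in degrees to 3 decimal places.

0.326°

V-08: φ = -14.81467°, λ = +53.50700°
DART3: φ = -14.55650°, λ = +53.30167°
Δφ = 0.2582°,  Δλ = -0.2053°
a = sin²(Δφ/2) + cos φ₁ cos φ₂ sin²(Δλ/2) = 0.000008
c = 2·arcsin(√a) = 0.005685 rad = 0.3257°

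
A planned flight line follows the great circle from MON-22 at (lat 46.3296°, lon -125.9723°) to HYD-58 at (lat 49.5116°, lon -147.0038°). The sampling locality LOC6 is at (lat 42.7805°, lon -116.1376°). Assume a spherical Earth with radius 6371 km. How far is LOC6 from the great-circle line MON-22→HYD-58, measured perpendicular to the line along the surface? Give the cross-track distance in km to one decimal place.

δ₁₃ = central angle MON-22→LOC6 = 0.136969 rad  (haversine)
θ₁₃ = bearing MON-22→LOC6 = 113.343°,  θ₁₂ = bearing MON-22→HYD-58 = 290.429°
dₓₜ = R·arcsin(sin δ₁₃ · sin(θ₁₃ − θ₁₂)) = 6371·arcsin(0.13654·sin(-177.086°)) = -44.220 km
|dₓₜ| = 44.220 km

44.2 km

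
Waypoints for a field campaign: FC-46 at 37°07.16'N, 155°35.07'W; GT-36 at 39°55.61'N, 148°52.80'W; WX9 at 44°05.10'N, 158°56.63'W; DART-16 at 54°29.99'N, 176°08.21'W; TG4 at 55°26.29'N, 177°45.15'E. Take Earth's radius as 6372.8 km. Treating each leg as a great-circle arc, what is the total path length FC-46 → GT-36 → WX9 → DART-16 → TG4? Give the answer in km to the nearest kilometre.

FC-46: φ = +37.11933°, λ = -155.58450°
GT-36: φ = +39.92683°, λ = -148.88000°
WX9: φ = +44.08500°, λ = -158.94383°
DART-16: φ = +54.49983°, λ = -176.13683°
TG4: φ = +55.43817°, λ = +177.75250°
FC-46→GT-36: c = 0.103795 rad, d = 661.47 km
GT-36→WX9: c = 0.149187 rad, d = 950.74 km
WX9→DART-16: c = 0.265790 rad, d = 1693.83 km
DART-16→TG4: c = 0.063349 rad, d = 403.71 km
Total = 661.47 + 950.74 + 1693.83 + 403.71 = 3709.75 km

3710 km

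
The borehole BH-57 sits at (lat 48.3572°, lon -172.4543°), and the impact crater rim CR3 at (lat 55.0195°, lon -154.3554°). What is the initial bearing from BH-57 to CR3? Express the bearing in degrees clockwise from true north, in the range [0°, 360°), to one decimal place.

52.4°

Δλ = 18.0989°
y = sin Δλ · cos φ₂ = 0.178100
x = cos φ₁ sin φ₂ − sin φ₁ cos φ₂ cos Δλ = 0.137215
θ = atan2(y, x) = 52.3879° → 52.3879° (mod 360°)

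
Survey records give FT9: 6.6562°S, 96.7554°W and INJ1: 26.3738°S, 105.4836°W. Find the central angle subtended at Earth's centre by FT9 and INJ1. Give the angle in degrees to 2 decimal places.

21.40°

Δφ = -19.7176°,  Δλ = -8.7282°
a = sin²(Δφ/2) + cos φ₁ cos φ₂ sin²(Δλ/2) = 0.034469
c = 2·arcsin(√a) = 0.373485 rad = 21.3991°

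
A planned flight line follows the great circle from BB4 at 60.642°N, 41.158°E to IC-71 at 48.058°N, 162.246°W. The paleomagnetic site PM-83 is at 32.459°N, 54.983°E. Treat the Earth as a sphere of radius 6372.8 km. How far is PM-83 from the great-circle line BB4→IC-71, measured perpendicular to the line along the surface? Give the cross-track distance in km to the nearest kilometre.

δ₁₃ = central angle BB4→PM-83 = 0.516689 rad  (haversine)
θ₁₃ = bearing BB4→PM-83 = 155.912°,  θ₁₂ = bearing BB4→IC-71 = 16.448°
dₓₜ = R·arcsin(sin δ₁₃ · sin(θ₁₃ − θ₁₂)) = 6372.8·arcsin(0.49400·sin(139.464°)) = 2082.990 km
|dₓₜ| = 2082.990 km

2083 km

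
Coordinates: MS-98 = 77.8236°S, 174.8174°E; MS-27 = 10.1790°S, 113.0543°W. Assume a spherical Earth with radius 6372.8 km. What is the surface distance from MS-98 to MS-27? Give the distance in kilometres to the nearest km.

8489 km

Δφ = 67.6446°,  Δλ = 72.1283°
a = sin²(Δφ/2) + cos φ₁ cos φ₂ sin²(Δλ/2) = 0.381771
c = 2·arcsin(√a) = 1.332077 rad = 76.3224°
d = R·c = 6372.8 × 1.332077 = 8489.1 km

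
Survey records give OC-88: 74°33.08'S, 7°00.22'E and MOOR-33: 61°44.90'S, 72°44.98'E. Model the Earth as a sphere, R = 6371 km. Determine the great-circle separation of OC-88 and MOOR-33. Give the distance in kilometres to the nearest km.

OC-88: φ = -74.55133°, λ = +7.00367°
MOOR-33: φ = -61.74833°, λ = +72.74967°
Δφ = 12.8030°,  Δλ = 65.7460°
a = sin²(Δφ/2) + cos φ₁ cos φ₂ sin²(Δλ/2) = 0.049578
c = 2·arcsin(√a) = 0.449085 rad = 25.7307°
d = R·c = 6371 × 0.449085 = 2861.1 km

2861 km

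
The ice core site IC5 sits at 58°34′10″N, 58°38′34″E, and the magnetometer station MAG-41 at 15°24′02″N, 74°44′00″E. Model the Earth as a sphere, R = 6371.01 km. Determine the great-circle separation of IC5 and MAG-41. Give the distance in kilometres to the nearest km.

IC5: φ = +58.56944°, λ = +58.64278°
MAG-41: φ = +15.40056°, λ = +74.73333°
Δφ = -43.1689°,  Δλ = 16.0906°
a = sin²(Δφ/2) + cos φ₁ cos φ₂ sin²(Δλ/2) = 0.145177
c = 2·arcsin(√a) = 0.781802 rad = 44.7939°
d = R·c = 6371.01 × 0.781802 = 4980.9 km

4981 km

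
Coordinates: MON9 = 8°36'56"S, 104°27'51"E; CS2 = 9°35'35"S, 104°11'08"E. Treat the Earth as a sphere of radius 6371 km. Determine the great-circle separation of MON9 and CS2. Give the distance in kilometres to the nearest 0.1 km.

112.9 km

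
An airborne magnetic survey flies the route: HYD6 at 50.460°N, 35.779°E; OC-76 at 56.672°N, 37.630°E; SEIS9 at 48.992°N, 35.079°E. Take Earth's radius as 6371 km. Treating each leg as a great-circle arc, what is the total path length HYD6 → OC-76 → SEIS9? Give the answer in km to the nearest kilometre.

1572 km

HYD6→OC-76: c = 0.110094 rad, d = 701.41 km
OC-76→SEIS9: c = 0.136689 rad, d = 870.84 km
Total = 701.41 + 870.84 = 1572.25 km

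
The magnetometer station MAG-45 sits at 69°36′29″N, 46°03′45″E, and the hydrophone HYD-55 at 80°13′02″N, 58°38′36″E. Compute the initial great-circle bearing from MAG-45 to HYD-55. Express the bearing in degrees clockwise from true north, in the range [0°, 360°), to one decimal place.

11.1°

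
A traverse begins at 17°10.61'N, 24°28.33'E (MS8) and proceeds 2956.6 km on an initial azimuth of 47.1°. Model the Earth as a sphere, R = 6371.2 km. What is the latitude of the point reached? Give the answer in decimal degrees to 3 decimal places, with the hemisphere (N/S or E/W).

33.723°N

MS8: φ = +17.17683°, λ = +24.47217°
δ = d/R = 2956.6/6371.2 = 0.464057 rad
φ₂ = arcsin(sin φ₁ cos δ + cos φ₁ sin δ cos θ)
   = arcsin(0.29532·0.89424 + 0.95540·0.44758·0.68072) = 33.72293°
λ₂ = λ₁ + atan2(sin θ sin δ cos φ₁, cos δ − sin φ₁ sin φ₂) = 47.68845°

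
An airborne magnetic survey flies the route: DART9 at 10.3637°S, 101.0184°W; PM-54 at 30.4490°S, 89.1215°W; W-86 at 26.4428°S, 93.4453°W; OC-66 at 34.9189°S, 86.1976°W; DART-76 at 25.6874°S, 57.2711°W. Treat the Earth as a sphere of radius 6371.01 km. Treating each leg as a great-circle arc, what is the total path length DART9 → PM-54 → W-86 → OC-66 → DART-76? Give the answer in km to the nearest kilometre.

DART9→PM-54: c = 0.400241 rad, d = 2549.94 km
PM-54→W-86: c = 0.096374 rad, d = 614.00 km
W-86→OC-66: c = 0.183498 rad, d = 1169.07 km
OC-66→DART-76: c = 0.462678 rad, d = 2947.73 km
Total = 2549.94 + 614.00 + 1169.07 + 2947.73 = 7280.74 km

7281 km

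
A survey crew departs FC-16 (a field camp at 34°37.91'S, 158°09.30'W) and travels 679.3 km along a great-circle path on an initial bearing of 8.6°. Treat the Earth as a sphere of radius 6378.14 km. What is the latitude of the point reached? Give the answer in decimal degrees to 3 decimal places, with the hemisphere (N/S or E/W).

FC-16: φ = -34.63183°, λ = -158.15500°
δ = d/R = 679.3/6378.14 = 0.106504 rad
φ₂ = arcsin(sin φ₁ cos δ + cos φ₁ sin δ cos θ)
   = arcsin(-0.56830·0.99433 + 0.82282·0.10630·0.98876) = -28.59374°
λ₂ = λ₁ + atan2(sin θ sin δ cos φ₁, cos δ − sin φ₁ sin φ₂) = -157.11765°

28.594°S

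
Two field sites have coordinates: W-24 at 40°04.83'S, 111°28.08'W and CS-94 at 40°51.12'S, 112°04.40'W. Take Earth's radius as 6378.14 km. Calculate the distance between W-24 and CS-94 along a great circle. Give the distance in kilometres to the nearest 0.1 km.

100.0 km

W-24: φ = -40.08050°, λ = -111.46800°
CS-94: φ = -40.85200°, λ = -112.07333°
Δφ = -0.7715°,  Δλ = -0.6053°
a = sin²(Δφ/2) + cos φ₁ cos φ₂ sin²(Δλ/2) = 0.000061
c = 2·arcsin(√a) = 0.015682 rad = 0.8985°
d = R·c = 6378.14 × 0.015682 = 100.0 km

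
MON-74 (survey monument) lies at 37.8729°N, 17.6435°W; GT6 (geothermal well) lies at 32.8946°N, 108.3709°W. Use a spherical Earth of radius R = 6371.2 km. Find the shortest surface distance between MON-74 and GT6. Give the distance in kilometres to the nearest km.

7899 km

Δφ = -4.9783°,  Δλ = -90.7274°
a = sin²(Δφ/2) + cos φ₁ cos φ₂ sin²(Δλ/2) = 0.337501
c = 2·arcsin(√a) = 1.239787 rad = 71.0345°
d = R·c = 6371.2 × 1.239787 = 7898.9 km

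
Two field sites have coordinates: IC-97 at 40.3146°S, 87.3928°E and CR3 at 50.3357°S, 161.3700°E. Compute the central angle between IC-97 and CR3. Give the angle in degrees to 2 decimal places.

Δφ = -10.0211°,  Δλ = 73.9772°
a = sin²(Δφ/2) + cos φ₁ cos φ₂ sin²(Δλ/2) = 0.183808
c = 2·arcsin(√a) = 0.886169 rad = 50.7737°

50.77°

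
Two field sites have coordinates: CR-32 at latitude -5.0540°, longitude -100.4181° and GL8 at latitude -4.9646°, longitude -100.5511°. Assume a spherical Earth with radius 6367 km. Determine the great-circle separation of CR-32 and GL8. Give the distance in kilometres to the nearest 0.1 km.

Δφ = 0.0894°,  Δλ = -0.1330°
a = sin²(Δφ/2) + cos φ₁ cos φ₂ sin²(Δλ/2) = 0.000002
c = 2·arcsin(√a) = 0.002790 rad = 0.1598°
d = R·c = 6367 × 0.002790 = 17.8 km

17.8 km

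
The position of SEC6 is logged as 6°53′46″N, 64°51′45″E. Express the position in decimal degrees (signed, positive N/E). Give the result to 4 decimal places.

+6.8961°, +64.8625°

lat: 6.8961° N → +6.8961°
lon: 64.8625° E → +64.8625°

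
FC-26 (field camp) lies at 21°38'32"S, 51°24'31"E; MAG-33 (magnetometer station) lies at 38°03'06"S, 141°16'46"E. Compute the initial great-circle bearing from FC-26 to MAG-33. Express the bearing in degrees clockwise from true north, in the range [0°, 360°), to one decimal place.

126.0°

FC-26: φ = -21.64222°, λ = +51.40861°
MAG-33: φ = -38.05167°, λ = +141.27944°
Δλ = 89.8708°
y = sin Δλ · cos φ₂ = 0.787453
x = cos φ₁ sin φ₂ − sin φ₁ cos φ₂ cos Δλ = -0.572266
θ = atan2(y, x) = 126.0070° → 126.0070° (mod 360°)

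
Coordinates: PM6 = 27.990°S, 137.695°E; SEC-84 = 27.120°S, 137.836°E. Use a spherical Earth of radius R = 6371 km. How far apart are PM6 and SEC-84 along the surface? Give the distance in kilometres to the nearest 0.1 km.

Δφ = 0.8700°,  Δλ = 0.1410°
a = sin²(Δφ/2) + cos φ₁ cos φ₂ sin²(Δλ/2) = 0.000059
c = 2·arcsin(√a) = 0.015340 rad = 0.8789°
d = R·c = 6371 × 0.015340 = 97.7 km

97.7 km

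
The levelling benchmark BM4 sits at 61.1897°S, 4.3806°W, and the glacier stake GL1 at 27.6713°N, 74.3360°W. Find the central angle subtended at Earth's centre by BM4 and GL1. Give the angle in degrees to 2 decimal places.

105.11°

Δφ = 88.8610°,  Δλ = -69.9554°
a = sin²(Δφ/2) + cos φ₁ cos φ₂ sin²(Δλ/2) = 0.630316
c = 2·arcsin(√a) = 1.834472 rad = 105.1075°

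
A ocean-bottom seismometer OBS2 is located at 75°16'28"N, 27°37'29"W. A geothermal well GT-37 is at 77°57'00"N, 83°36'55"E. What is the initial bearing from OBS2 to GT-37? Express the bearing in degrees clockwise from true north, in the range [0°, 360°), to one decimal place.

OBS2: φ = +75.27444°, λ = -27.62472°
GT-37: φ = +77.95000°, λ = +83.61528°
Δλ = 111.2400°
y = sin Δλ · cos φ₂ = 0.194584
x = cos φ₁ sin φ₂ − sin φ₁ cos φ₂ cos Δλ = 0.321735
θ = atan2(y, x) = 31.1654° → 31.1654° (mod 360°)

31.2°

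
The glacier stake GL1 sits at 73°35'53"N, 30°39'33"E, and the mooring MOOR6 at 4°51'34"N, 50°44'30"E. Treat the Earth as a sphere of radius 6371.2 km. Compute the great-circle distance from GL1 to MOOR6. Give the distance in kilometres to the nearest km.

7760 km

GL1: φ = +73.59806°, λ = +30.65917°
MOOR6: φ = +4.85944°, λ = +50.74167°
Δφ = -68.7386°,  Δλ = 20.0825°
a = sin²(Δφ/2) + cos φ₁ cos φ₂ sin²(Δλ/2) = 0.327242
c = 2·arcsin(√a) = 1.218007 rad = 69.7867°
d = R·c = 6371.2 × 1.218007 = 7760.2 km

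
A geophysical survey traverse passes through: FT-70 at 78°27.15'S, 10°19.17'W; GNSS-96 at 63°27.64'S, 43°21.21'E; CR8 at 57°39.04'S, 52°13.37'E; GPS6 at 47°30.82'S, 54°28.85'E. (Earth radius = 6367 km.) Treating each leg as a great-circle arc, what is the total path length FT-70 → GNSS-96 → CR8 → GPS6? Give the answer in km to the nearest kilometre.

4347 km

FT-70: φ = -78.45250°, λ = -10.31950°
GNSS-96: φ = -63.46067°, λ = +43.35350°
CR8: φ = -57.65067°, λ = +52.22283°
GPS6: φ = -47.51367°, λ = +54.48083°
FT-70→GNSS-96: c = 0.377728 rad, d = 2404.99 km
GNSS-96→CR8: c = 0.126542 rad, d = 805.69 km
CR8→GPS6: c = 0.178511 rad, d = 1136.58 km
Total = 2404.99 + 805.69 + 1136.58 = 4347.26 km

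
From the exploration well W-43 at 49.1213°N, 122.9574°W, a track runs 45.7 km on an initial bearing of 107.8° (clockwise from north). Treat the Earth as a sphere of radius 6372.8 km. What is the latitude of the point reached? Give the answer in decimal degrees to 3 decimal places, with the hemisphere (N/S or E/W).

48.994°N

δ = d/R = 45.7/6372.8 = 0.007171 rad
φ₂ = arcsin(sin φ₁ cos δ + cos φ₁ sin δ cos θ)
   = arcsin(0.75610·0.99997 + 0.65446·0.00717·-0.30570) = 48.99416°
λ₂ = λ₁ + atan2(sin θ sin δ cos φ₁, cos δ − sin φ₁ sin φ₂) = -122.36117°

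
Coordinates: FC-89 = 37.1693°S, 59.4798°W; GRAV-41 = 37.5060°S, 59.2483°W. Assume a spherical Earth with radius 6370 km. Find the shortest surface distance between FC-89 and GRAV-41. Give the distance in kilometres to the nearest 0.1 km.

Δφ = -0.3367°,  Δλ = 0.2315°
a = sin²(Δφ/2) + cos φ₁ cos φ₂ sin²(Δλ/2) = 0.000011
c = 2·arcsin(√a) = 0.006697 rad = 0.3837°
d = R·c = 6370 × 0.006697 = 42.7 km

42.7 km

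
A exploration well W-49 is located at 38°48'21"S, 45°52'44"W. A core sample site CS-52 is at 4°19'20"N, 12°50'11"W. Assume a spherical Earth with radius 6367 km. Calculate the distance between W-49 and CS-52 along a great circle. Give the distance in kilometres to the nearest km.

5871 km

W-49: φ = -38.80583°, λ = -45.87889°
CS-52: φ = +4.32222°, λ = -12.83639°
Δφ = 43.1281°,  Δλ = 33.0425°
a = sin²(Δφ/2) + cos φ₁ cos φ₂ sin²(Δλ/2) = 0.197924
c = 2·arcsin(√a) = 0.922096 rad = 52.8322°
d = R·c = 6367 × 0.922096 = 5871.0 km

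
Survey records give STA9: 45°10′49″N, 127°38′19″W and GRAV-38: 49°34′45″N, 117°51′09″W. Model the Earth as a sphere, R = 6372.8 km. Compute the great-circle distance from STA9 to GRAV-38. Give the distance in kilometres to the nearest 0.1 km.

883.6 km

STA9: φ = +45.18028°, λ = -127.63861°
GRAV-38: φ = +49.57917°, λ = -117.85250°
Δφ = 4.3989°,  Δλ = 9.7861°
a = sin²(Δφ/2) + cos φ₁ cos φ₂ sin²(Δλ/2) = 0.004798
c = 2·arcsin(√a) = 0.138647 rad = 7.9439°
d = R·c = 6372.8 × 0.138647 = 883.6 km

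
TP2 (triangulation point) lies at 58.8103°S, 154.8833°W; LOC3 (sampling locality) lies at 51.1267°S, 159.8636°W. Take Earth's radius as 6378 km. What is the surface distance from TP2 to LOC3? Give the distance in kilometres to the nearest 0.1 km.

Δφ = 7.6836°,  Δλ = -4.9803°
a = sin²(Δφ/2) + cos φ₁ cos φ₂ sin²(Δλ/2) = 0.005103
c = 2·arcsin(√a) = 0.142989 rad = 8.1927°
d = R·c = 6378 × 0.142989 = 912.0 km

912.0 km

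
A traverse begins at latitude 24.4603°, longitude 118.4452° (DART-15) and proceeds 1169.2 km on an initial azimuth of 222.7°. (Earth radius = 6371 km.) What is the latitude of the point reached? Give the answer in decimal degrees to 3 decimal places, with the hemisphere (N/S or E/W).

16.561°N

δ = d/R = 1169.2/6371 = 0.183519 rad
φ₂ = arcsin(sin φ₁ cos δ + cos φ₁ sin δ cos θ)
   = arcsin(0.41406·0.98321 + 0.91025·0.18249·-0.73491) = 16.56073°
λ₂ = λ₁ + atan2(sin θ sin δ cos φ₁, cos δ − sin φ₁ sin φ₂) = 111.02682°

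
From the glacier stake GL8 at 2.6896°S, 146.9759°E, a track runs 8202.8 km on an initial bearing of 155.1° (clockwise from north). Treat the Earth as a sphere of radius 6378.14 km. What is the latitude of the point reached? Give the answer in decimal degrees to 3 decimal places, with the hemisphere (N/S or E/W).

61.976°S

δ = d/R = 8202.8/6378.14 = 1.286080 rad
φ₂ = arcsin(sin φ₁ cos δ + cos φ₁ sin δ cos θ)
   = arcsin(-0.04693·0.28088 + 0.99890·0.95974·-0.90704) = -61.97581°
λ₂ = λ₁ + atan2(sin θ sin δ cos φ₁, cos δ − sin φ₁ sin φ₂) = -153.70286°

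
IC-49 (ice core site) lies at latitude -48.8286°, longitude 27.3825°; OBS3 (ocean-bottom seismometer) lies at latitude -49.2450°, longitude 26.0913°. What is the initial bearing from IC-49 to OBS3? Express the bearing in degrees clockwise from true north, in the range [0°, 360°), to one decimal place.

Δλ = -1.2912°
y = sin Δλ · cos φ₂ = -0.014711
x = cos φ₁ sin φ₂ − sin φ₁ cos φ₂ cos Δλ = -0.007392
θ = atan2(y, x) = -116.6801° → 243.3199° (mod 360°)

243.3°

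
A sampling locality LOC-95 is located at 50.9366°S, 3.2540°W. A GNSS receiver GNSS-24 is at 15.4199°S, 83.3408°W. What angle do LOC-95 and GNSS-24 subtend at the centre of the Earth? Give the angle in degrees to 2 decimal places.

71.88°

Δφ = 35.5167°,  Δλ = -80.0868°
a = sin²(Δφ/2) + cos φ₁ cos φ₂ sin²(Δλ/2) = 0.344483
c = 2·arcsin(√a) = 1.254515 rad = 71.8784°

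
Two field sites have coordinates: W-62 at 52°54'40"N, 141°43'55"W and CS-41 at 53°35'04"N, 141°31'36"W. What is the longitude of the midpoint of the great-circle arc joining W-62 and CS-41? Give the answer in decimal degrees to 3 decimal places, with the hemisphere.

W-62: φ = +52.91111°, λ = -141.73194°
CS-41: φ = +53.58444°, λ = -141.52667°
Bx = cos φ₂ cos Δλ = 0.593634,  By = cos φ₂ sin Δλ = 0.002127
φₘ = atan2(sin φ₁ + sin φ₂, √((cos φ₁ + Bx)² + By²)) = 53.24782°
λₘ = λ₁ + atan2(By, cos φ₁ + Bx) = -141.63011°

141.630°W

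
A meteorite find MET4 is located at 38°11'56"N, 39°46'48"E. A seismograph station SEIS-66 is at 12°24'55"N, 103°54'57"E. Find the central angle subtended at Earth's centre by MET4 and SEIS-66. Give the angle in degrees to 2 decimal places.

62.11°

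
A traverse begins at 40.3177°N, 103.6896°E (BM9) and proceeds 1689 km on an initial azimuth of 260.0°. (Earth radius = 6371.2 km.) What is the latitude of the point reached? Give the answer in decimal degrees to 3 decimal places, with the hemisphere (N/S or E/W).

36.138°N

δ = d/R = 1689/6371.2 = 0.265099 rad
φ₂ = arcsin(sin φ₁ cos δ + cos φ₁ sin δ cos θ)
   = arcsin(0.64703·0.96507 + 0.76247·0.26201·-0.17365) = 36.13804°
λ₂ = λ₁ + atan2(sin θ sin δ cos φ₁, cos δ − sin φ₁ sin φ₂) = 85.05715°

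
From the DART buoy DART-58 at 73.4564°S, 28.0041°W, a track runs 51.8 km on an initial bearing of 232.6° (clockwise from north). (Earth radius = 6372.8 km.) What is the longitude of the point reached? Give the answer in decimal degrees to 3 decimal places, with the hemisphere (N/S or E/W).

29.325°W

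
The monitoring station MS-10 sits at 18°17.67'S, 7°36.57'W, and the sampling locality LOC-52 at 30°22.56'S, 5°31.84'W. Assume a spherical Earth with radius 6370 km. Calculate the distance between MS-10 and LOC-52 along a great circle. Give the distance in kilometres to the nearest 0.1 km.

1359.5 km

MS-10: φ = -18.29450°, λ = -7.60950°
LOC-52: φ = -30.37600°, λ = -5.53067°
Δφ = -12.0815°,  Δλ = 2.0788°
a = sin²(Δφ/2) + cos φ₁ cos φ₂ sin²(Δλ/2) = 0.011344
c = 2·arcsin(√a) = 0.213422 rad = 12.2282°
d = R·c = 6370 × 0.213422 = 1359.5 km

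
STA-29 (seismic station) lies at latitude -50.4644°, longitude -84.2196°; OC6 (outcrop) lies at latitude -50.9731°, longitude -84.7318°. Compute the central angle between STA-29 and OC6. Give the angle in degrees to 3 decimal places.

Δφ = -0.5087°,  Δλ = -0.5122°
a = sin²(Δφ/2) + cos φ₁ cos φ₂ sin²(Δλ/2) = 0.000028
c = 2·arcsin(√a) = 0.010529 rad = 0.6033°

0.603°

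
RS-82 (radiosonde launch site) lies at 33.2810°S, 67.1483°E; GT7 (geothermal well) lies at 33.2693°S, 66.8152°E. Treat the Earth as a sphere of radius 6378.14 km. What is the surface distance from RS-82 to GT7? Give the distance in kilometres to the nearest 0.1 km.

31.0 km

Δφ = 0.0117°,  Δλ = -0.3331°
a = sin²(Δφ/2) + cos φ₁ cos φ₂ sin²(Δλ/2) = 0.000006
c = 2·arcsin(√a) = 0.004865 rad = 0.2787°
d = R·c = 6378.14 × 0.004865 = 31.0 km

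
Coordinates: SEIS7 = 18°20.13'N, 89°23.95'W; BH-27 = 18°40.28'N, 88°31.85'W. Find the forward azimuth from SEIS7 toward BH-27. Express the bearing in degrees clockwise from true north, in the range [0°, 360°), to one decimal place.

SEIS7: φ = +18.33550°, λ = -89.39917°
BH-27: φ = +18.67133°, λ = -88.53083°
Δλ = 0.8683°
y = sin Δλ · cos φ₂ = 0.014357
x = cos φ₁ sin φ₂ − sin φ₁ cos φ₂ cos Δλ = 0.005896
θ = atan2(y, x) = 67.6750° → 67.6750° (mod 360°)

67.7°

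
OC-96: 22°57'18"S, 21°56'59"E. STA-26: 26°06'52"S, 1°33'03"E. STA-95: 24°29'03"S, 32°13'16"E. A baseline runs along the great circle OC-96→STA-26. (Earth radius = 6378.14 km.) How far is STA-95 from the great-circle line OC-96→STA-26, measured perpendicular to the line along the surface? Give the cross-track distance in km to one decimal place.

OC-96: φ = -22.95500°, λ = +21.94972°
STA-26: φ = -26.11444°, λ = +1.55083°
STA-95: φ = -24.48417°, λ = +32.22111°
δ₁₃ = central angle OC-96→STA-95 = 0.166239 rad  (haversine)
θ₁₃ = bearing OC-96→STA-95 = 101.282°,  θ₁₂ = bearing OC-96→STA-26 = 256.165°
dₓₜ = R·arcsin(sin δ₁₃ · sin(θ₁₃ − θ₁₂)) = 6378.14·arcsin(0.16547·sin(-154.883°)) = -448.365 km
|dₓₜ| = 448.365 km

448.4 km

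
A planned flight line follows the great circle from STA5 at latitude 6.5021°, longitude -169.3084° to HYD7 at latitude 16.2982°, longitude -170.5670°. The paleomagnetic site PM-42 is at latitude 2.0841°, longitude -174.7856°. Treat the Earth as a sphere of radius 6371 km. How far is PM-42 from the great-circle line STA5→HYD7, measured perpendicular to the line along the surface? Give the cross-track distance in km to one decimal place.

664.2 km

δ₁₃ = central angle STA5→PM-42 = 0.122590 rad  (haversine)
θ₁₃ = bearing STA5→PM-42 = 231.265°,  θ₁₂ = bearing STA5→HYD7 = 352.938°
dₓₜ = R·arcsin(sin δ₁₃ · sin(θ₁₃ − θ₁₂)) = 6371·arcsin(0.12228·sin(-121.673°)) = -664.235 km
|dₓₜ| = 664.235 km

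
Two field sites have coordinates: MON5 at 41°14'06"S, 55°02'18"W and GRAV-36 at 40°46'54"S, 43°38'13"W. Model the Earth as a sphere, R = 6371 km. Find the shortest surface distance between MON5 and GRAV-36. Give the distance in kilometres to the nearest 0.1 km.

957.3 km

MON5: φ = -41.23500°, λ = -55.03833°
GRAV-36: φ = -40.78167°, λ = -43.63694°
Δφ = 0.4533°,  Δλ = 11.4014°
a = sin²(Δφ/2) + cos φ₁ cos φ₂ sin²(Δλ/2) = 0.005634
c = 2·arcsin(√a) = 0.150262 rad = 8.6094°
d = R·c = 6371 × 0.150262 = 957.3 km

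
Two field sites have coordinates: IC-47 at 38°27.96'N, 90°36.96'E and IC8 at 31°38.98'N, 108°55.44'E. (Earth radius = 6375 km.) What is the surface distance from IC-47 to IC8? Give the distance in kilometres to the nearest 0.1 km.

IC-47: φ = +38.46600°, λ = +90.61600°
IC8: φ = +31.64967°, λ = +108.92400°
Δφ = -6.8163°,  Δλ = 18.3080°
a = sin²(Δφ/2) + cos φ₁ cos φ₂ sin²(Δλ/2) = 0.020403
c = 2·arcsin(√a) = 0.286661 rad = 16.4245°
d = R·c = 6375 × 0.286661 = 1827.5 km

1827.5 km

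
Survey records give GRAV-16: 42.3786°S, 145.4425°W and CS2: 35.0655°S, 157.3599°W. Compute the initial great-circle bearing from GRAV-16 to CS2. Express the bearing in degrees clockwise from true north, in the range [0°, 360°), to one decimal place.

Δλ = -11.9174°
y = sin Δλ · cos φ₂ = -0.169020
x = cos φ₁ sin φ₂ − sin φ₁ cos φ₂ cos Δλ = 0.115400
θ = atan2(y, x) = -55.6763° → 304.3237° (mod 360°)

304.3°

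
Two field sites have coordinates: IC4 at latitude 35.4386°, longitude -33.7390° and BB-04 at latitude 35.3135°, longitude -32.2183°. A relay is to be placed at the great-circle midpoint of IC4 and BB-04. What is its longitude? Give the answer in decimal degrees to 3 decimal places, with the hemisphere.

32.978°W

Bx = cos φ₂ cos Δλ = 0.815714,  By = cos φ₂ sin Δλ = 0.021655
φₘ = atan2(sin φ₁ + sin φ₂, √((cos φ₁ + Bx)² + By²)) = 35.37843°
λₘ = λ₁ + atan2(By, cos φ₁ + Bx) = -32.97806°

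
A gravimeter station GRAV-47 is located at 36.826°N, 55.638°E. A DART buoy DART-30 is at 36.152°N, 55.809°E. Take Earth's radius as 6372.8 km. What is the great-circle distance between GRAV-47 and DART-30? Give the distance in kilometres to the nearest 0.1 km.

76.5 km

Δφ = -0.6740°,  Δλ = 0.1710°
a = sin²(Δφ/2) + cos φ₁ cos φ₂ sin²(Δλ/2) = 0.000036
c = 2·arcsin(√a) = 0.012006 rad = 0.6879°
d = R·c = 6372.8 × 0.012006 = 76.5 km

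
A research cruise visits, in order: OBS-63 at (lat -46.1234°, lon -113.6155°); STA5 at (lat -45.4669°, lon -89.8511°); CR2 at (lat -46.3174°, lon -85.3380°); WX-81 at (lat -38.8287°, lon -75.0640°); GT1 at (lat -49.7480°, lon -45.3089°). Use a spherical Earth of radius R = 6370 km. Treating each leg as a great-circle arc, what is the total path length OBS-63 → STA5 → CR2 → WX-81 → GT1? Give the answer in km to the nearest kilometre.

6017 km

OBS-63→STA5: c = 0.288334 rad, d = 1836.69 km
STA5→CR2: c = 0.056789 rad, d = 361.74 km
CR2→WX-81: c = 0.185503 rad, d = 1181.65 km
WX-81→GT1: c = 0.413977 rad, d = 2637.03 km
Total = 1836.69 + 361.74 + 1181.65 + 2637.03 = 6017.12 km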